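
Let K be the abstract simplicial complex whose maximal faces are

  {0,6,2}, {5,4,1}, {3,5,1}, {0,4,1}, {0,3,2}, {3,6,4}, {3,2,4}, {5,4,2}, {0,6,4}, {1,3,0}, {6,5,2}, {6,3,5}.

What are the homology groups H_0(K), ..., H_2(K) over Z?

H_0 ≅ Z,  H_1 ≅ Z_2,  H_2 = 0.

Order the vertices as 0 < 1 < 2 < 3 < 4 < 5 < 6. Listing each simplex with vertices in this order, K has dimension 2 with simplices:

  0-simplices (7): [0], [1], [2], [3], [4], [5], [6]
  1-simplices (18): [0,1], [0,2], [0,3], [0,4], [0,6], [1,3], [1,4], [1,5], [2,3], [2,4], [2,5], [2,6], [3,4], [3,5], [3,6], [4,5], [4,6], [5,6]
  2-simplices (12): [0,1,3], [0,1,4], [0,2,3], [0,2,6], [0,4,6], [1,3,5], [1,4,5], [2,3,4], [2,4,5], [2,5,6], [3,4,6], [3,5,6]

giving chain groups C_0 ≅ Z^7, C_1 ≅ Z^18, C_2 ≅ Z^12.

Boundary ∂_1: C_1 → C_0 is given by ∂[p,q] = [q] − [p]. For instance
  ∂[2,3] = [3] − [2].
The 7×18 boundary matrix has rank 6 and Smith normal form diag(1,1,1,1,1,1).

The boundary map ∂_2: C_2 → C_1 sends each 2-simplex [p,q,r] to [q,r] − [p,r] + [p,q]. For instance
  ∂[0,1,4] = [1,4] − [0,4] + [0,1],
  ∂[3,4,6] = [4,6] − [3,6] + [3,4].
This gives a 18×12 integer matrix of rank 12; reducing to Smith normal form yields diagonal entries (1,1,1,1,1,1,1,1,1,1,1,2).

Now H_k = ker ∂_k / im ∂_{k+1}, so:

  H_0: rank C_0 − rank ∂_1 = 7 − 6 = 1, and the invariant factors of ∂_1 are all 1, so H_0 = Z.
  H_1: rank ker ∂_1 − rank ∂_2 = (18 − 6) − 12 = 0, and ∂_2 has invariant factor 2 > 1, so H_1 = Z_2.
  H_2: rank ker ∂_2 − rank ∂_3 = (12 − 12) − 0 = 0, and there is no ∂_3, so H_2 = 0.

As a check, the Euler characteristic is 7 − 18 + 12 = 1, which agrees with 1 − 0 + 0 = 1.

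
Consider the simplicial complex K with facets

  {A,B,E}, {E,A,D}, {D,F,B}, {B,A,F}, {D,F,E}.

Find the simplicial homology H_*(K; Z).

H_0 = Z,  H_1 = Z,  H_2 = 0.

Fix the vertex order A < B < D < E < F and write every simplex with vertices in increasing order. Then dim K = 2 and the simplices of K are:

  0-simplices (5): A, B, D, E, F
  1-simplices (10): AB, AD, AE, AF, BD, BE, BF, DE, DF, EF
  2-simplices (5): ABE, ABF, ADE, BDF, DEF

Hence C_0 ≅ Z^5, C_1 ≅ Z^10, C_2 ≅ Z^5.

The boundary map ∂_1: C_1 → C_0 sends each edge [p,q] (with p < q) to q − p. For instance
  ∂BF = F − B.
This gives a 5×10 integer matrix of rank 4; reducing to Smith normal form yields diagonal entries (1,1,1,1).

The boundary map ∂_2: C_2 → C_1 maps a triangle to the signed sum of its edges. For instance
  ∂ABF = BF − AF + AB,
  ∂ADE = DE − AE + AD.
This gives a 10×5 integer matrix of rank 5; reducing to Smith normal form yields diagonal entries (1,1,1,1,1).

Now H_k = ker ∂_k / im ∂_{k+1}, so:

  H_0: rank C_0 − rank ∂_1 = 5 − 4 = 1, and the invariant factors of ∂_1 are all 1, so H_0 ≅ Z.
  H_1: rank ker ∂_1 − rank ∂_2 = (10 − 4) − 5 = 1, and the invariant factors of ∂_2 are all 1, so H_1 ≅ Z.
  H_2: rank ker ∂_2 − rank ∂_3 = (5 − 5) − 0 = 0, and there is no ∂_3, so H_2 ≅ 0.

(K is a triangulation of the Möbius band.)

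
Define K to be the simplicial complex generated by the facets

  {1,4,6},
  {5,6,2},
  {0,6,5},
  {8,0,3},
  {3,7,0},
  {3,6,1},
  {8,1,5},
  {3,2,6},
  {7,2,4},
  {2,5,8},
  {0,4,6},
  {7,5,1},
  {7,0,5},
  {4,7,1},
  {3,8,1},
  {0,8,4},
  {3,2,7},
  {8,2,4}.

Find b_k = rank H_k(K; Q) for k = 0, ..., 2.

Order the vertices as 0 < 1 < 2 < 3 < 4 < 5 < 6 < 7 < 8. Listing each simplex with vertices in this order, K has dimension 2 with simplices:

  0-simplices (9): [0], [1], [2], [3], [4], [5], [6], [7], [8]
  1-simplices (27): (27 of them)
  2-simplices (18): [0,3,7], [0,3,8], [0,4,6], [0,4,8], [0,5,6], [0,5,7], [1,3,6], [1,3,8], [1,4,6], [1,4,7], [1,5,7], [1,5,8], [2,3,6], [2,3,7], [2,4,7], [2,4,8], [2,5,6], [2,5,8]

giving chain groups C_0 ≅ Z^9, C_1 ≅ Z^27, C_2 ≅ Z^18.

∂_1: C_1 → C_0 is given by ∂[p,q] = [q] − [p].
The resulting 9×27 matrix has rank 8, and its Smith normal form has invariant factors (1,1,1,1,1,1,1,1).

∂_2: C_2 → C_1 acts by ∂[p,q,r] = [q,r] − [p,r] + [p,q]. For instance
  ∂[1,3,6] = [3,6] − [1,6] + [1,3],
  ∂[2,3,7] = [3,7] − [2,7] + [2,3].
The 27×18 boundary matrix has rank 17 and Smith normal form diag(1,1,1,1,1,1,1,1,1,1,1,1,1,1,1,1,1).

Now H_k = ker ∂_k / im ∂_{k+1}, so:

  H_0: rank C_0 − rank ∂_1 = 9 − 8 = 1, and the invariant factors of ∂_1 are all 1, so H_0 = Z.
  H_1: rank ker ∂_1 − rank ∂_2 = (27 − 8) − 17 = 2, and the invariant factors of ∂_2 are all 1, so H_1 = Z^2.
  H_2: rank ker ∂_2 − rank ∂_3 = (18 − 17) − 0 = 1, and there is no ∂_3, so H_2 = Z.

Hence the Betti numbers are b_0 = 1, b_1 = 2, b_2 = 1.

b_0 = 1, b_1 = 2, b_2 = 1.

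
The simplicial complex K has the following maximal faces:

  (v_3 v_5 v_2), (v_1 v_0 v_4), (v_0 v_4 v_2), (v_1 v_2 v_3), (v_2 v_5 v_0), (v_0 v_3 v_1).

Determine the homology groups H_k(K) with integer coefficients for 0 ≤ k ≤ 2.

H_0 ≅ Z,  H_1 ≅ Z,  H_2 = 0.

We work with the vertex ordering v_0 < v_1 < v_2 < v_3 < v_4 < v_5. The simplices of K, each written with vertices in increasing order, are:

  0-simplices (6): [v_0], [v_1], [v_2], [v_3], [v_4], [v_5]
  1-simplices (12): [v_0,v_1], [v_0,v_2], [v_0,v_3], [v_0,v_4], [v_0,v_5], [v_1,v_2], [v_1,v_3], [v_1,v_4], [v_2,v_3], [v_2,v_4], [v_2,v_5], [v_3,v_5]
  2-simplices (6): [v_0,v_1,v_3], [v_0,v_1,v_4], [v_0,v_2,v_4], [v_0,v_2,v_5], [v_1,v_2,v_3], [v_2,v_3,v_5]

giving chain groups C_0 ≅ Z^6, C_1 ≅ Z^12, C_2 ≅ Z^6.

∂_1: C_1 → C_0 maps an edge to its endpoints' difference, ∂[p,q] = q − p. For instance
  ∂[v_0,v_3] = [v_3] − [v_0].
This gives a 6×12 integer matrix of rank 5; reducing to Smith normal form yields diagonal entries (1,1,1,1,1).

The boundary map ∂_2: C_2 → C_1 acts by ∂[p,q,r] = [q,r] − [p,r] + [p,q]. For instance
  ∂[v_2,v_3,v_5] = [v_3,v_5] − [v_2,v_5] + [v_2,v_3],
  ∂[v_0,v_1,v_3] = [v_1,v_3] − [v_0,v_3] + [v_0,v_1].
As a 12×6 matrix over Z this has rank 6, with invariant factors (1,1,1,1,1,1).

Computing H_k = (kernel of ∂_k) / (image of ∂_{k+1}):

  H_0: rank C_0 − rank ∂_1 = 6 − 5 = 1, and the invariant factors of ∂_1 are all 1, so H_0 = Z.
  H_1: rank ker ∂_1 − rank ∂_2 = (12 − 5) − 6 = 1, and the invariant factors of ∂_2 are all 1, so H_1 = Z.
  H_2: rank ker ∂_2 − rank ∂_3 = (6 − 6) − 0 = 0, and there is no ∂_3, so H_2 = 0.

As a check, the Euler characteristic is 6 − 12 + 6 = 0, which agrees with 1 − 1 + 0 = 0.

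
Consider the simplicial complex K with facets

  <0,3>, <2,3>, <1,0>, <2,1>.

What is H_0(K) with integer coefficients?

H_0 = Z.

K has 4 vertices, 4 edges.
rank ∂_0 = 0, rank ∂_1 = 3 ⇒ b_0 = 4 − 0 − 3 = 1; all invariant factors of ∂_1 are 1 so no torsion. So H_0 ≅ Z.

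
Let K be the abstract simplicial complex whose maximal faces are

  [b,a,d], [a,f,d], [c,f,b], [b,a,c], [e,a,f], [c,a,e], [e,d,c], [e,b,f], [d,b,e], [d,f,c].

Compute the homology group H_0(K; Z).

Fix the vertex order a < b < c < d < e < f and write every simplex with vertices in increasing order. Then dim K = 2 and the simplices of K are:

  0-simplices (6): a, b, c, d, e, f
  1-simplices (15): ab, ac, ad, ae, af, bc, bd, be, bf, cd, ce, cf, de, df, ef
  2-simplices (10): abc, abd, ace, adf, aef, bcf, bde, bef, cde, cdf

giving chain groups C_0 ≅ Z^6, C_1 ≅ Z^15, C_2 ≅ Z^10.

∂_1: C_1 → C_0 is given by ∂[p,q] = [q] − [p].
The 6×15 boundary matrix has rank 5 and Smith normal form diag(1,1,1,1,1).

∂_2: C_2 → C_1 acts by ∂[p,q,r] = [q,r] − [p,r] + [p,q]. For instance
  ∂bde = de − be + bd,
  ∂aef = ef − af + ae.
The resulting 15×10 matrix has rank 10, and its Smith normal form has invariant factors (1,1,1,1,1,1,1,1,1,2).

From H_k ≅ ker(∂_k) / im(∂_{k+1}) we obtain:

  H_0: rank C_0 − rank ∂_1 = 6 − 5 = 1, and the invariant factors of ∂_1 are all 1, so H_0 = Z.

(K is a triangulation of the real projective plane RP^2.)

H_0 ≅ Z.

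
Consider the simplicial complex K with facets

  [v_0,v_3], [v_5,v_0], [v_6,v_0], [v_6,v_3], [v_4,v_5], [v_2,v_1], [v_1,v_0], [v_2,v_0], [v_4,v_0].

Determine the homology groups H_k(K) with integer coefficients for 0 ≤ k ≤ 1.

We work with the vertex ordering v_0 < v_1 < v_2 < v_3 < v_4 < v_5 < v_6. The simplices of K, each written with vertices in increasing order, are:

  0-simplices (7): [v_0], [v_1], [v_2], [v_3], [v_4], [v_5], [v_6]
  1-simplices (9): [v_0,v_1], [v_0,v_2], [v_0,v_3], [v_0,v_4], [v_0,v_5], [v_0,v_6], [v_1,v_2], [v_3,v_6], [v_4,v_5]

giving chain groups C_0 ≅ Z^7, C_1 ≅ Z^9.

The boundary map ∂_1: C_1 → C_0 maps an edge to its endpoints' difference, ∂[p,q] = q − p. For instance
  ∂[v_1,v_2] = [v_2] − [v_1].
As a 7×9 matrix over Z this has rank 6, with invariant factors (1,1,1,1,1,1).

Reading off H_k = ker ∂_k / im ∂_{k+1}:

  H_0: rank C_0 − rank ∂_1 = 7 − 6 = 1, and the invariant factors of ∂_1 are all 1, so H_0 ≅ Z.
  H_1: rank ker ∂_1 − rank ∂_2 = (9 − 6) − 0 = 3, and there is no ∂_2, so H_1 ≅ Z^3.

As a check, the Euler characteristic is 7 − 9 = -2, which agrees with 1 − 3 = -2.

H_0 = Z,  H_1 = Z^3.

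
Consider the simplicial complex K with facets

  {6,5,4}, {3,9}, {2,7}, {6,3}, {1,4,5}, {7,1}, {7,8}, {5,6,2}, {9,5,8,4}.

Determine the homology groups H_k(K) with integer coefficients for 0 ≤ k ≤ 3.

H_0 = Z,  H_1 = Z^3,  H_2 = 0,  H_3 = 0.

We work with the vertex ordering 1 < 2 < 3 < 4 < 5 < 6 < 7 < 8 < 9. The simplices of K, each written with vertices in increasing order, are:

  0-simplices (9): [1], [2], [3], [4], [5], [6], [7], [8], [9]
  1-simplices (17): [1,4], [1,5], [1,7], [2,5], [2,6], [2,7], [3,6], [3,9], [4,5], [4,6], [4,8], [4,9], [5,6], [5,8], [5,9], [7,8], [8,9]
  2-simplices (7): [1,4,5], [2,5,6], [4,5,6], [4,5,8], [4,5,9], [4,8,9], [5,8,9]
  3-simplices (1): [4,5,8,9]

Hence C_0 ≅ Z^9, C_1 ≅ Z^17, C_2 ≅ Z^7, C_3 ≅ Z^1.

Boundary ∂_1: C_1 → C_0 is given by ∂[p,q] = [q] − [p].
This gives a 9×17 integer matrix of rank 8; reducing to Smith normal form yields diagonal entries (1,1,1,1,1,1,1,1).

Boundary ∂_2: C_2 → C_1 acts by ∂[p,q,r] = [q,r] − [p,r] + [p,q]. For instance
  ∂[4,5,9] = [5,9] − [4,9] + [4,5],
  ∂[4,5,8] = [5,8] − [4,8] + [4,5].
The 17×7 boundary matrix has rank 6 and Smith normal form diag(1,1,1,1,1,1).

∂_3: C_3 → C_2 sends each 3-simplex σ to the alternating sum Σ_i (−1)^i (σ with its i-th vertex removed). For instance
  ∂[4,5,8,9] = [5,8,9] − [4,8,9] + [4,5,9] − [4,5,8].
This gives a 7×1 integer matrix of rank 1; reducing to Smith normal form yields diagonal entries (1).

Reading off H_k = ker ∂_k / im ∂_{k+1}:

  H_0: rank C_0 − rank ∂_1 = 9 − 8 = 1, and the invariant factors of ∂_1 are all 1, so H_0 ≅ Z.
  H_1: rank ker ∂_1 − rank ∂_2 = (17 − 8) − 6 = 3, and the invariant factors of ∂_2 are all 1, so H_1 ≅ Z^3.
  H_2: rank ker ∂_2 − rank ∂_3 = (7 − 6) − 1 = 0, and the invariant factors of ∂_3 are all 1, so H_2 ≅ 0.
  H_3: rank ker ∂_3 − rank ∂_4 = (1 − 1) − 0 = 0, and there is no ∂_4, so H_3 ≅ 0.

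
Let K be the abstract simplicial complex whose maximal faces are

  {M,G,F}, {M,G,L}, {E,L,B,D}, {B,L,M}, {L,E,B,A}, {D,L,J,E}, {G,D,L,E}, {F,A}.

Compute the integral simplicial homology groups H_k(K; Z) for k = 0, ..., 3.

H_0 = Z,  H_1 = Z,  H_2 = 0,  H_3 = 0.

K has 9 vertices, 21 edges, 16 triangles, 4 3-simplices.
rank ∂_0 = 0, rank ∂_1 = 8 ⇒ b_0 = 9 − 0 − 8 = 1; all invariant factors of ∂_1 are 1 so no torsion. So H_0 ≅ Z.
rank ∂_1 = 8, rank ∂_2 = 12 ⇒ b_1 = 21 − 8 − 12 = 1; all invariant factors of ∂_2 are 1 so no torsion. So H_1 ≅ Z.
rank ∂_2 = 12, rank ∂_3 = 4 ⇒ b_2 = 16 − 12 − 4 = 0; all invariant factors of ∂_3 are 1 so no torsion. So H_2 ≅ 0.
rank ∂_3 = 4, rank ∂_4 = 0 ⇒ b_3 = 4 − 4 − 0 = 0. So H_3 ≅ 0.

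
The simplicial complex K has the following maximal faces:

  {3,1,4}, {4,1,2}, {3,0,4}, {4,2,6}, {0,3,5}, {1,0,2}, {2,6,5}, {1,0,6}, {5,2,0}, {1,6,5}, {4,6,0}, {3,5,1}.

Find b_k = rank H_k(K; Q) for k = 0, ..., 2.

b_0 = 1, b_1 = 0, b_2 = 0.

We work with the vertex ordering 0 < 1 < 2 < 3 < 4 < 5 < 6. The simplices of K, each written with vertices in increasing order, are:

  0-simplices (7): [0], [1], [2], [3], [4], [5], [6]
  1-simplices (18): [0,1], [0,2], [0,3], [0,4], [0,5], [0,6], [1,2], [1,3], [1,4], [1,5], [1,6], [2,4], [2,5], [2,6], [3,4], [3,5], [4,6], [5,6]
  2-simplices (12): [0,1,2], [0,1,6], [0,2,5], [0,3,4], [0,3,5], [0,4,6], [1,2,4], [1,3,4], [1,3,5], [1,5,6], [2,4,6], [2,5,6]

so the chain groups are C_0 ≅ Z^7, C_1 ≅ Z^18, C_2 ≅ Z^12.

∂_1: C_1 → C_0 sends each edge [p,q] (with p < q) to q − p.
The resulting 7×18 matrix has rank 6, and its Smith normal form has invariant factors (1,1,1,1,1,1).

Boundary ∂_2: C_2 → C_1 acts by ∂[p,q,r] = [q,r] − [p,r] + [p,q]. For instance
  ∂[0,1,2] = [1,2] − [0,2] + [0,1],
  ∂[2,4,6] = [4,6] − [2,6] + [2,4].
As a 18×12 matrix over Z this has rank 12, with invariant factors (1,1,1,1,1,1,1,1,1,1,1,2).

Computing H_k = (kernel of ∂_k) / (image of ∂_{k+1}):

  H_0: rank C_0 − rank ∂_1 = 7 − 6 = 1, and the invariant factors of ∂_1 are all 1, so H_0 ≅ Z.
  H_1: rank ker ∂_1 − rank ∂_2 = (18 − 6) − 12 = 0, and ∂_2 has invariant factor 2 > 1, so H_1 ≅ Z/2Z.
  H_2: rank ker ∂_2 − rank ∂_3 = (12 − 12) − 0 = 0, and there is no ∂_3, so H_2 ≅ 0.

(K is a triangulation of the real projective plane RP^2.)

Hence the Betti numbers are b_0 = 1, b_1 = 0, b_2 = 0.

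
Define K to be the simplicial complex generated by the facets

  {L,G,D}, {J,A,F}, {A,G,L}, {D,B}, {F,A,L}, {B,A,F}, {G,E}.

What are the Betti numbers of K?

Order the vertices as A < B < D < E < F < G < J < L. Listing each simplex with vertices in this order, K has dimension 2 with simplices:

  0-simplices (8): A, B, D, E, F, G, J, L
  1-simplices (13): AB, AF, AG, AJ, AL, BD, BF, DG, DL, EG, FJ, FL, GL
  2-simplices (5): ABF, AFJ, AFL, AGL, DGL

so the chain groups are C_0 ≅ Z^8, C_1 ≅ Z^13, C_2 ≅ Z^5.

The boundary map ∂_1: C_1 → C_0 sends each edge [p,q] (with p < q) to q − p.
The 8×13 boundary matrix has rank 7 and Smith normal form diag(1,1,1,1,1,1,1).

Boundary ∂_2: C_2 → C_1 sends each 2-simplex [p,q,r] to [q,r] − [p,r] + [p,q]. For instance
  ∂AFJ = FJ − AJ + AF,
  ∂DGL = GL − DL + DG.
The 13×5 boundary matrix has rank 5 and Smith normal form diag(1,1,1,1,1).

From H_k ≅ ker(∂_k) / im(∂_{k+1}) we obtain:

  H_0: rank C_0 − rank ∂_1 = 8 − 7 = 1, and the invariant factors of ∂_1 are all 1, so H_0 = Z.
  H_1: rank ker ∂_1 − rank ∂_2 = (13 − 7) − 5 = 1, and the invariant factors of ∂_2 are all 1, so H_1 = Z.
  H_2: rank ker ∂_2 − rank ∂_3 = (5 − 5) − 0 = 0, and there is no ∂_3, so H_2 = 0.

Hence the Betti numbers are b_0 = 1, b_1 = 1, b_2 = 0.

b_0 = 1, b_1 = 1, b_2 = 0.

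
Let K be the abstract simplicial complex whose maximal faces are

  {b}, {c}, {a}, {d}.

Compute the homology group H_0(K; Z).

H_0 ≅ Z^4.

K has 4 vertices.
rank ∂_0 = 0, rank ∂_1 = 0 ⇒ b_0 = 4 − 0 − 0 = 4. So H_0 = Z^4.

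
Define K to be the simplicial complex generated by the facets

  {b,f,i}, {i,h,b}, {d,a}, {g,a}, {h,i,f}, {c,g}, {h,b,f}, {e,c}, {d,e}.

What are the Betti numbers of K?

Take the total order a < b < c < d < e < f < g < h < i on the vertex set. Then K (dimension 2) consists of the simplices:

  0-simplices (9): a, b, c, d, e, f, g, h, i
  1-simplices (11): ad, ag, bf, bh, bi, ce, cg, de, fh, fi, hi
  2-simplices (4): bfh, bfi, bhi, fhi

so the chain groups are C_0 ≅ Z^9, C_1 ≅ Z^11, C_2 ≅ Z^4.

Boundary ∂_1: C_1 → C_0 sends each edge [p,q] (with p < q) to q − p. For instance
  ∂ce = e − c.
The 9×11 boundary matrix has rank 7 and Smith normal form diag(1,1,1,1,1,1,1).

∂_2: C_2 → C_1 sends each 2-simplex [p,q,r] to [q,r] − [p,r] + [p,q]. For instance
  ∂bfi = fi − bi + bf,
  ∂bhi = hi − bi + bh.
The 11×4 boundary matrix has rank 3 and Smith normal form diag(1,1,1).

From H_k ≅ ker(∂_k) / im(∂_{k+1}) we obtain:

  H_0: rank C_0 − rank ∂_1 = 9 − 7 = 2, and the invariant factors of ∂_1 are all 1, so H_0 ≅ Z^2.
  H_1: rank ker ∂_1 − rank ∂_2 = (11 − 7) − 3 = 1, and the invariant factors of ∂_2 are all 1, so H_1 ≅ Z.
  H_2: rank ker ∂_2 − rank ∂_3 = (4 − 3) − 0 = 1, and there is no ∂_3, so H_2 ≅ Z.

Hence the Betti numbers are b_0 = 2, b_1 = 1, b_2 = 1.

b_0 = 2, b_1 = 1, b_2 = 1.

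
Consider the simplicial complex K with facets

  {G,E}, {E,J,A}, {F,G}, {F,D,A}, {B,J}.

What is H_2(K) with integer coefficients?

Order the vertices as A < B < D < E < F < G < J. Listing each simplex with vertices in this order, K has dimension 2 with simplices:

  0-simplices (7): A, B, D, E, F, G, J
  1-simplices (9): AD, AE, AF, AJ, BJ, DF, EG, EJ, FG
  2-simplices (2): ADF, AEJ

so the chain groups are C_0 ≅ Z^7, C_1 ≅ Z^9, C_2 ≅ Z^2.

Boundary ∂_1: C_1 → C_0 maps an edge to its endpoints' difference, ∂[p,q] = q − p.
As a 7×9 matrix over Z this has rank 6, with invariant factors (1,1,1,1,1,1).

∂_2: C_2 → C_1 maps a triangle to the signed sum of its edges. For instance
  ∂ADF = DF − AF + AD,
  ∂AEJ = EJ − AJ + AE.
The 9×2 boundary matrix has rank 2 and Smith normal form diag(1,1).

Reading off H_k = ker ∂_k / im ∂_{k+1}:

  H_2: rank ker ∂_2 − rank ∂_3 = (2 − 2) − 0 = 0, and there is no ∂_3, so H_2 ≅ 0.

H_2 ≅ 0.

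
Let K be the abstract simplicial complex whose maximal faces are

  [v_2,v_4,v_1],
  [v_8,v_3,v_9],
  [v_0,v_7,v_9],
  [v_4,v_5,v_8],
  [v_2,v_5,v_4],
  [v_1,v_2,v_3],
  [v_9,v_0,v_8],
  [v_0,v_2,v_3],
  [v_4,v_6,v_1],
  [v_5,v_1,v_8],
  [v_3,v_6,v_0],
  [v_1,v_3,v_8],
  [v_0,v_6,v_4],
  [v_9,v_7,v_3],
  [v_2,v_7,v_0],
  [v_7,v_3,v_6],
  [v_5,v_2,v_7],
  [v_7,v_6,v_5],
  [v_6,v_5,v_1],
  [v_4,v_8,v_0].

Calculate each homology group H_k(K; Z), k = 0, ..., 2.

Take the total order v_0 < v_1 < v_2 < v_3 < v_4 < v_5 < v_6 < v_7 < v_8 < v_9 on the vertex set. Then K (dimension 2) consists of the simplices:

  0-simplices (10): [v_0], [v_1], [v_2], [v_3], [v_4], [v_5], [v_6], [v_7], [v_8], [v_9]
  1-simplices (30): (30 of them)
  2-simplices (20): (20 of them)

Hence C_0 ≅ Z^10, C_1 ≅ Z^30, C_2 ≅ Z^20.

∂_1: C_1 → C_0 is given by ∂[p,q] = [q] − [p].
As a 10×30 matrix over Z this has rank 9, with invariant factors (1,1,1,1,1,1,1,1,1).

The boundary map ∂_2: C_2 → C_1 maps a triangle to the signed sum of its edges. For instance
  ∂[v_3,v_7,v_9] = [v_7,v_9] − [v_3,v_9] + [v_3,v_7],
  ∂[v_3,v_8,v_9] = [v_8,v_9] − [v_3,v_9] + [v_3,v_8].
As a 30×20 matrix over Z this has rank 20, with invariant factors (1,1,1,1,1,1,1,1,1,1,1,1,1,1,1,1,1,1,1,2).

Now H_k = ker ∂_k / im ∂_{k+1}, so:

  H_0: rank C_0 − rank ∂_1 = 10 − 9 = 1, and the invariant factors of ∂_1 are all 1, so H_0 = Z.
  H_1: rank ker ∂_1 − rank ∂_2 = (30 − 9) − 20 = 1, and ∂_2 has invariant factor 2 > 1, so H_1 = Z ⊕ Z/2Z.
  H_2: rank ker ∂_2 − rank ∂_3 = (20 − 20) − 0 = 0, and there is no ∂_3, so H_2 = 0.

As a check, the Euler characteristic is 10 − 30 + 20 = 0, which agrees with 1 − 1 + 0 = 0.
(K is a triangulation of the Klein bottle.)

H_0 = Z,  H_1 = Z ⊕ Z/2Z,  H_2 = 0.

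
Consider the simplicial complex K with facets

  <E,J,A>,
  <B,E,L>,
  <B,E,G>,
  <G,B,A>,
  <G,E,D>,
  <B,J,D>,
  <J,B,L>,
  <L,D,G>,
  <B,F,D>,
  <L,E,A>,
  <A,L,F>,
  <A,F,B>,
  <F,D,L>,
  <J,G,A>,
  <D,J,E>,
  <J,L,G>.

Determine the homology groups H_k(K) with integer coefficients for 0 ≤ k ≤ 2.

We work with the vertex ordering A < B < D < E < F < G < J < L. The simplices of K, each written with vertices in increasing order, are:

  0-simplices (8): A, B, D, E, F, G, J, L
  1-simplices (24): AB, AE, AF, AG, AJ, AL, BD, BE, BF, BG, BJ, BL, DE, DF, DG, DJ, DL, EG, EJ, EL, FL, GJ, GL, JL
  2-simplices (16): ABF, ABG, AEJ, AEL, AFL, AGJ, BDF, BDJ, BEG, BEL, BJL, DEG, DEJ, DFL, DGL, GJL

so the chain groups are C_0 ≅ Z^8, C_1 ≅ Z^24, C_2 ≅ Z^16.

The boundary map ∂_1: C_1 → C_0 sends each edge [p,q] (with p < q) to q − p. For instance
  ∂GL = L − G.
This gives a 8×24 integer matrix of rank 7; reducing to Smith normal form yields diagonal entries (1,1,1,1,1,1,1).

∂_2: C_2 → C_1 maps a triangle to the signed sum of its edges. For instance
  ∂BEL = EL − BL + BE,
  ∂AGJ = GJ − AJ + AG.
As a 24×16 matrix over Z this has rank 15, with invariant factors (1,1,1,1,1,1,1,1,1,1,1,1,1,1,1).

From H_k ≅ ker(∂_k) / im(∂_{k+1}) we obtain:

  H_0: rank C_0 − rank ∂_1 = 8 − 7 = 1, and the invariant factors of ∂_1 are all 1, so H_0 ≅ Z.
  H_1: rank ker ∂_1 − rank ∂_2 = (24 − 7) − 15 = 2, and the invariant factors of ∂_2 are all 1, so H_1 ≅ Z^2.
  H_2: rank ker ∂_2 − rank ∂_3 = (16 − 15) − 0 = 1, and there is no ∂_3, so H_2 ≅ Z.

(K is a triangulation of the torus T^2.)

H_0 = Z,  H_1 = Z^2,  H_2 = Z.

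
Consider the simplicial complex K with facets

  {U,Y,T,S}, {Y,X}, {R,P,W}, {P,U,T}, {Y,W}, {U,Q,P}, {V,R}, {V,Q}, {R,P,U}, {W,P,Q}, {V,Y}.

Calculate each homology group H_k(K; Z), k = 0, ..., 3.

Fix the vertex order P < Q < R < S < T < U < V < W < X < Y and write every simplex with vertices in increasing order. Then dim K = 3 and the simplices of K are:

  0-simplices (10): P, Q, R, S, T, U, V, W, X, Y
  1-simplices (20): PQ, PR, PT, PU, PW, QU, QV, QW, RU, RV, RW, ST, SU, SY, TU, TY, UY, VY, WY, XY
  2-simplices (9): PQU, PQW, PRU, PRW, PTU, STU, STY, SUY, TUY
  3-simplices (1): STUY

Hence C_0 ≅ Z^10, C_1 ≅ Z^20, C_2 ≅ Z^9, C_3 ≅ Z^1.

Boundary ∂_1: C_1 → C_0 maps an edge to its endpoints' difference, ∂[p,q] = q − p.
As a 10×20 matrix over Z this has rank 9, with invariant factors (1,1,1,1,1,1,1,1,1).

∂_2: C_2 → C_1 maps a triangle to the signed sum of its edges. For instance
  ∂PQU = QU − PU + PQ,
  ∂PRW = RW − PW + PR.
As a 20×9 matrix over Z this has rank 8, with invariant factors (1,1,1,1,1,1,1,1).

The boundary map ∂_3: C_3 → C_2 sends each 3-simplex σ to the alternating sum Σ_i (−1)^i (σ with its i-th vertex removed). For instance
  ∂STUY = TUY − SUY + STY − STU.
As a 9×1 matrix over Z this has rank 1, with invariant factors (1).

Reading off H_k = ker ∂_k / im ∂_{k+1}:

  H_0: rank C_0 − rank ∂_1 = 10 − 9 = 1, and the invariant factors of ∂_1 are all 1, so H_0 ≅ Z.
  H_1: rank ker ∂_1 − rank ∂_2 = (20 − 9) − 8 = 3, and the invariant factors of ∂_2 are all 1, so H_1 ≅ Z^3.
  H_2: rank ker ∂_2 − rank ∂_3 = (9 − 8) − 1 = 0, and the invariant factors of ∂_3 are all 1, so H_2 ≅ 0.
  H_3: rank ker ∂_3 − rank ∂_4 = (1 − 1) − 0 = 0, and there is no ∂_4, so H_3 ≅ 0.

H_0 ≅ Z,  H_1 ≅ Z^3,  H_2 = 0,  H_3 = 0.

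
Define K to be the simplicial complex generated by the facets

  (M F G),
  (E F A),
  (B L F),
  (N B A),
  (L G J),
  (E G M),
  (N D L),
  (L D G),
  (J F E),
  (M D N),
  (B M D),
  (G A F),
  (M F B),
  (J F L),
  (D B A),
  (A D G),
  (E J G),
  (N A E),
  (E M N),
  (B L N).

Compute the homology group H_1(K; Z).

H_1 = Z ⊕ Z/2.

Fix the vertex order A < B < D < E < F < G < J < L < M < N and write every simplex with vertices in increasing order. Then dim K = 2 and the simplices of K are:

  0-simplices (10): A, B, D, E, F, G, J, L, M, N
  1-simplices (30): AB, AD, AE, AF, AG, AN, BD, BF, BL, BM, BN, DG, DL, DM, DN, EF, EG, EJ, EM, EN, FG, FJ, FL, FM, GJ, GL, GM, JL, LN, MN
  2-simplices (20): ABD, ABN, ADG, AEF, AEN, AFG, BDM, BFL, BFM, BLN, DGL, DLN, DMN, EFJ, EGJ, EGM, EMN, FGM, FJL, GJL

Hence C_0 ≅ Z^10, C_1 ≅ Z^30, C_2 ≅ Z^20.

∂_1: C_1 → C_0 is given by ∂[p,q] = [q] − [p]. For instance
  ∂FL = L − F.
As a 10×30 matrix over Z this has rank 9, with invariant factors (1,1,1,1,1,1,1,1,1).

The boundary map ∂_2: C_2 → C_1 maps a triangle to the signed sum of its edges. For instance
  ∂AEF = EF − AF + AE,
  ∂FGM = GM − FM + FG.
As a 30×20 matrix over Z this has rank 20, with invariant factors (1,1,1,1,1,1,1,1,1,1,1,1,1,1,1,1,1,1,1,2).

Now H_k = ker ∂_k / im ∂_{k+1}, so:

  H_1: rank ker ∂_1 − rank ∂_2 = (30 − 9) − 20 = 1, and ∂_2 has invariant factor 2 > 1, so H_1 ≅ Z ⊕ Z/2.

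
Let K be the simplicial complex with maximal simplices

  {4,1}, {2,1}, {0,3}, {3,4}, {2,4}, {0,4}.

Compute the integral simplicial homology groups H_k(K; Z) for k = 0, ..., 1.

H_0 ≅ Z,  H_1 ≅ Z^2.

K has 5 vertices, 6 edges.
rank ∂_0 = 0, rank ∂_1 = 4 ⇒ b_0 = 5 − 0 − 4 = 1; all invariant factors of ∂_1 are 1 so no torsion. So H_0 = Z.
rank ∂_1 = 4, rank ∂_2 = 0 ⇒ b_1 = 6 − 4 − 0 = 2. So H_1 = Z^2.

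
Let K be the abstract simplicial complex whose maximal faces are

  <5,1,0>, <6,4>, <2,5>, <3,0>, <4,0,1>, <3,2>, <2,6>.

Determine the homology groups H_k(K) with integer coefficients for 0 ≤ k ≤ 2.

H_0 ≅ Z,  H_1 ≅ Z^2,  H_2 = 0.

Take the total order 0 < 1 < 2 < 3 < 4 < 5 < 6 on the vertex set. Then K (dimension 2) consists of the simplices:

  0-simplices (7): [0], [1], [2], [3], [4], [5], [6]
  1-simplices (10): [0,1], [0,3], [0,4], [0,5], [1,4], [1,5], [2,3], [2,5], [2,6], [4,6]
  2-simplices (2): [0,1,4], [0,1,5]

Hence C_0 ≅ Z^7, C_1 ≅ Z^10, C_2 ≅ Z^2.

Boundary ∂_1: C_1 → C_0 maps an edge to its endpoints' difference, ∂[p,q] = q − p.
The resulting 7×10 matrix has rank 6, and its Smith normal form has invariant factors (1,1,1,1,1,1).

∂_2: C_2 → C_1 acts by ∂[p,q,r] = [q,r] − [p,r] + [p,q]. For instance
  ∂[0,1,4] = [1,4] − [0,4] + [0,1],
  ∂[0,1,5] = [1,5] − [0,5] + [0,1].
The resulting 10×2 matrix has rank 2, and its Smith normal form has invariant factors (1,1).

From H_k ≅ ker(∂_k) / im(∂_{k+1}) we obtain:

  H_0: rank C_0 − rank ∂_1 = 7 − 6 = 1, and the invariant factors of ∂_1 are all 1, so H_0 = Z.
  H_1: rank ker ∂_1 − rank ∂_2 = (10 − 6) − 2 = 2, and the invariant factors of ∂_2 are all 1, so H_1 = Z^2.
  H_2: rank ker ∂_2 − rank ∂_3 = (2 − 2) − 0 = 0, and there is no ∂_3, so H_2 = 0.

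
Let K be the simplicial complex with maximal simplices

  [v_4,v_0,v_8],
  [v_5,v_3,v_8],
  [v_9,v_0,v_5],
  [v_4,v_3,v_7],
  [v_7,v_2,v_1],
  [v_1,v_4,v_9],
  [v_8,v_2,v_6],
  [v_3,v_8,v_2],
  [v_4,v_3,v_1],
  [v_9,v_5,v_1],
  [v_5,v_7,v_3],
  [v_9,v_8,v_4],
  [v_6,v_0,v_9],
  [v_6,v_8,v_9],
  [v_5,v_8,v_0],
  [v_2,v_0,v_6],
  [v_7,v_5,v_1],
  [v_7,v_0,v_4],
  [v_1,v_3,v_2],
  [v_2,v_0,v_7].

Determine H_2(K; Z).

H_2 = 0.

Take the total order v_0 < v_1 < v_2 < v_3 < v_4 < v_5 < v_6 < v_7 < v_8 < v_9 on the vertex set. Then K (dimension 2) consists of the simplices:

  0-simplices (10): [v_0], [v_1], [v_2], [v_3], [v_4], [v_5], [v_6], [v_7], [v_8], [v_9]
  1-simplices (30): (30 of them)
  2-simplices (20): (20 of them)

Hence C_0 ≅ Z^10, C_1 ≅ Z^30, C_2 ≅ Z^20.

The boundary map ∂_1: C_1 → C_0 sends each edge [p,q] (with p < q) to q − p. For instance
  ∂[v_0,v_5] = [v_5] − [v_0].
The 10×30 boundary matrix has rank 9 and Smith normal form diag(1,1,1,1,1,1,1,1,1).

Boundary ∂_2: C_2 → C_1 maps a triangle to the signed sum of its edges. For instance
  ∂[v_1,v_5,v_7] = [v_5,v_7] − [v_1,v_7] + [v_1,v_5],
  ∂[v_0,v_2,v_6] = [v_2,v_6] − [v_0,v_6] + [v_0,v_2].
This gives a 30×20 integer matrix of rank 20; reducing to Smith normal form yields diagonal entries (1,1,1,1,1,1,1,1,1,1,1,1,1,1,1,1,1,1,1,2).

Computing H_k = (kernel of ∂_k) / (image of ∂_{k+1}):

  H_2: rank ker ∂_2 − rank ∂_3 = (20 − 20) − 0 = 0, and there is no ∂_3, so H_2 = 0.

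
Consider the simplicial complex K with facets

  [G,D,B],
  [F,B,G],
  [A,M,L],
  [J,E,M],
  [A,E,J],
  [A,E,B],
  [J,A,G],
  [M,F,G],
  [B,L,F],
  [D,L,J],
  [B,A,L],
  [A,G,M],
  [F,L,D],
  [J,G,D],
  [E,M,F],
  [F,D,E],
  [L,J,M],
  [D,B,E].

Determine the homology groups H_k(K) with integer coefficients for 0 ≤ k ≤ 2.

H_0 = Z,  H_1 = Z ⊕ Z/2,  H_2 = 0.

We work with the vertex ordering A < B < D < E < F < G < J < L < M. The simplices of K, each written with vertices in increasing order, are:

  0-simplices (9): A, B, D, E, F, G, J, L, M
  1-simplices (27): AB, AE, AG, AJ, AL, AM, BD, BE, BF, BG, BL, DE, DF, DG, DJ, DL, EF, EJ, EM, FG, FL, FM, GJ, GM, JL, JM, LM
  2-simplices (18): ABE, ABL, AEJ, AGJ, AGM, ALM, BDE, BDG, BFG, BFL, DEF, DFL, DGJ, DJL, EFM, EJM, FGM, JLM

Hence C_0 ≅ Z^9, C_1 ≅ Z^27, C_2 ≅ Z^18.

Boundary ∂_1: C_1 → C_0 is given by ∂[p,q] = [q] − [p].
As a 9×27 matrix over Z this has rank 8, with invariant factors (1,1,1,1,1,1,1,1).

∂_2: C_2 → C_1 sends each 2-simplex [p,q,r] to [q,r] − [p,r] + [p,q]. For instance
  ∂JLM = LM − JM + JL,
  ∂DEF = EF − DF + DE.
This gives a 27×18 integer matrix of rank 18; reducing to Smith normal form yields diagonal entries (1,1,1,1,1,1,1,1,1,1,1,1,1,1,1,1,1,2).

Computing H_k = (kernel of ∂_k) / (image of ∂_{k+1}):

  H_0: rank C_0 − rank ∂_1 = 9 − 8 = 1, and the invariant factors of ∂_1 are all 1, so H_0 ≅ Z.
  H_1: rank ker ∂_1 − rank ∂_2 = (27 − 8) − 18 = 1, and ∂_2 has invariant factor 2 > 1, so H_1 ≅ Z ⊕ Z/2.
  H_2: rank ker ∂_2 − rank ∂_3 = (18 − 18) − 0 = 0, and there is no ∂_3, so H_2 ≅ 0.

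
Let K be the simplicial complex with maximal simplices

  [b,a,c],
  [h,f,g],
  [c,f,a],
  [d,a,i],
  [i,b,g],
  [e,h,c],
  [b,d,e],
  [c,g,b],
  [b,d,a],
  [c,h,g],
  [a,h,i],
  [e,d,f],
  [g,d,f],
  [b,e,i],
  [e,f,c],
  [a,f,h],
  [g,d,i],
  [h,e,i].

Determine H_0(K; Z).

Order the vertices as a < b < c < d < e < f < g < h < i. Listing each simplex with vertices in this order, K has dimension 2 with simplices:

  0-simplices (9): a, b, c, d, e, f, g, h, i
  1-simplices (27): ab, ac, ad, af, ah, ai, bc, bd, be, bg, bi, ce, cf, cg, ch, de, df, dg, di, ef, eh, ei, fg, fh, gh, gi, hi
  2-simplices (18): abc, abd, acf, adi, afh, ahi, bcg, bde, bei, bgi, cef, ceh, cgh, def, dfg, dgi, ehi, fgh

Hence C_0 ≅ Z^9, C_1 ≅ Z^27, C_2 ≅ Z^18.

∂_1: C_1 → C_0 sends each edge [p,q] (with p < q) to q − p.
The resulting 9×27 matrix has rank 8, and its Smith normal form has invariant factors (1,1,1,1,1,1,1,1).

∂_2: C_2 → C_1 sends each 2-simplex [p,q,r] to [q,r] − [p,r] + [p,q]. For instance
  ∂dgi = gi − di + dg,
  ∂ehi = hi − ei + eh.
The 27×18 boundary matrix has rank 18 and Smith normal form diag(1,1,1,1,1,1,1,1,1,1,1,1,1,1,1,1,1,2).

Reading off H_k = ker ∂_k / im ∂_{k+1}:

  H_0: rank C_0 − rank ∂_1 = 9 − 8 = 1, and the invariant factors of ∂_1 are all 1, so H_0 = Z.

H_0 ≅ Z.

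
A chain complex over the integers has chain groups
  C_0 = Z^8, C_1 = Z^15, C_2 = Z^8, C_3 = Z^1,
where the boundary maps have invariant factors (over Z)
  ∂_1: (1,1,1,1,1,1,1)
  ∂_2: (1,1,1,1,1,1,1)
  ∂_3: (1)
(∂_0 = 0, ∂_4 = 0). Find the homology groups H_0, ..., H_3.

H_0: b_0 = 8 − 0 − 7 = 1; torsion from ∂_1 factors > 1: none. So H_0 ≅ Z.
H_1: b_1 = 15 − 7 − 7 = 1; torsion from ∂_2 factors > 1: none. So H_1 ≅ Z.
H_2: b_2 = 8 − 7 − 1 = 0; torsion from ∂_3 factors > 1: none. So H_2 ≅ 0.
H_3: b_3 = 1 − 1 − 0 = 0; torsion from ∂_4 factors > 1: none. So H_3 ≅ 0.

H_0 ≅ Z,  H_1 ≅ Z,  H_2 = 0,  H_3 = 0.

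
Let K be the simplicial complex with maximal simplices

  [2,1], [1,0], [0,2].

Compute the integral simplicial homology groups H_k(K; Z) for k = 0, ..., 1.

H_0 = Z,  H_1 = Z.

Order the vertices as 0 < 1 < 2. Listing each simplex with vertices in this order, K has dimension 1 with simplices:

  0-simplices (3): [0], [1], [2]
  1-simplices (3): [0,1], [0,2], [1,2]

Hence C_0 ≅ Z^3, C_1 ≅ Z^3.

∂_1: C_1 → C_0 maps an edge to its endpoints' difference, ∂[p,q] = q − p.
The 3×3 boundary matrix has rank 2 and Smith normal form diag(1,1).

Reading off H_k = ker ∂_k / im ∂_{k+1}:

  H_0: rank C_0 − rank ∂_1 = 3 − 2 = 1, and the invariant factors of ∂_1 are all 1, so H_0 ≅ Z.
  H_1: rank ker ∂_1 − rank ∂_2 = (3 − 2) − 0 = 1, and there is no ∂_2, so H_1 ≅ Z.

(K is a triangulation of the circle S^1.)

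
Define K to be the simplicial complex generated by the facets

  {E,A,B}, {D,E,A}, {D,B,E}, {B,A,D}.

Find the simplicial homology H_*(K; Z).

H_0 = Z,  H_1 = 0,  H_2 = Z.

Fix the vertex order A < B < D < E and write every simplex with vertices in increasing order. Then dim K = 2 and the simplices of K are:

  0-simplices (4): A, B, D, E
  1-simplices (6): AB, AD, AE, BD, BE, DE
  2-simplices (4): ABD, ABE, ADE, BDE

Hence C_0 ≅ Z^4, C_1 ≅ Z^6, C_2 ≅ Z^4.

∂_1: C_1 → C_0 sends each edge [p,q] (with p < q) to q − p.
This gives a 4×6 integer matrix of rank 3; reducing to Smith normal form yields diagonal entries (1,1,1).

Boundary ∂_2: C_2 → C_1 sends each 2-simplex [p,q,r] to [q,r] − [p,r] + [p,q]. For instance
  ∂ABE = BE − AE + AB,
  ∂BDE = DE − BE + BD.
This gives a 6×4 integer matrix of rank 3; reducing to Smith normal form yields diagonal entries (1,1,1).

Reading off H_k = ker ∂_k / im ∂_{k+1}:

  H_0: rank C_0 − rank ∂_1 = 4 − 3 = 1, and the invariant factors of ∂_1 are all 1, so H_0 ≅ Z.
  H_1: rank ker ∂_1 − rank ∂_2 = (6 − 3) − 3 = 0, and the invariant factors of ∂_2 are all 1, so H_1 ≅ 0.
  H_2: rank ker ∂_2 − rank ∂_3 = (4 − 3) − 0 = 1, and there is no ∂_3, so H_2 ≅ Z.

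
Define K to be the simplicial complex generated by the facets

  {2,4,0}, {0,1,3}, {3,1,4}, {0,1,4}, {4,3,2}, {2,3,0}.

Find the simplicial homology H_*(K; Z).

H_0 = Z,  H_1 = 0,  H_2 = Z.

We work with the vertex ordering 0 < 1 < 2 < 3 < 4. The simplices of K, each written with vertices in increasing order, are:

  0-simplices (5): [0], [1], [2], [3], [4]
  1-simplices (9): [0,1], [0,2], [0,3], [0,4], [1,3], [1,4], [2,3], [2,4], [3,4]
  2-simplices (6): [0,1,3], [0,1,4], [0,2,3], [0,2,4], [1,3,4], [2,3,4]

so the chain groups are C_0 ≅ Z^5, C_1 ≅ Z^9, C_2 ≅ Z^6.

Boundary ∂_1: C_1 → C_0 is given by ∂[p,q] = [q] − [p]. For instance
  ∂[0,2] = [2] − [0].
As a 5×9 matrix over Z this has rank 4, with invariant factors (1,1,1,1).

The boundary map ∂_2: C_2 → C_1 acts by ∂[p,q,r] = [q,r] − [p,r] + [p,q]. For instance
  ∂[0,1,4] = [1,4] − [0,4] + [0,1],
  ∂[2,3,4] = [3,4] − [2,4] + [2,3].
The resulting 9×6 matrix has rank 5, and its Smith normal form has invariant factors (1,1,1,1,1).

Computing H_k = (kernel of ∂_k) / (image of ∂_{k+1}):

  H_0: rank C_0 − rank ∂_1 = 5 − 4 = 1, and the invariant factors of ∂_1 are all 1, so H_0 ≅ Z.
  H_1: rank ker ∂_1 − rank ∂_2 = (9 − 4) − 5 = 0, and the invariant factors of ∂_2 are all 1, so H_1 ≅ 0.
  H_2: rank ker ∂_2 − rank ∂_3 = (6 − 5) − 0 = 1, and there is no ∂_3, so H_2 ≅ Z.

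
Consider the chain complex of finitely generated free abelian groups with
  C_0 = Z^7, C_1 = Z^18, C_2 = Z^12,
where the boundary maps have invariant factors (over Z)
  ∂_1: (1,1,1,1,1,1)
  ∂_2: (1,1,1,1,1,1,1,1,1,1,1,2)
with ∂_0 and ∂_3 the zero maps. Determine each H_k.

H_0 ≅ Z,  H_1 ≅ Z/2,  H_2 = 0.

H_0: b_0 = 7 − 0 − 6 = 1; torsion from ∂_1 factors > 1: none. So H_0 ≅ Z.
H_1: b_1 = 18 − 6 − 12 = 0; torsion from ∂_2 factors > 1: [2]. So H_1 ≅ Z/2.
H_2: b_2 = 12 − 12 − 0 = 0; torsion from ∂_3 factors > 1: none. So H_2 ≅ 0.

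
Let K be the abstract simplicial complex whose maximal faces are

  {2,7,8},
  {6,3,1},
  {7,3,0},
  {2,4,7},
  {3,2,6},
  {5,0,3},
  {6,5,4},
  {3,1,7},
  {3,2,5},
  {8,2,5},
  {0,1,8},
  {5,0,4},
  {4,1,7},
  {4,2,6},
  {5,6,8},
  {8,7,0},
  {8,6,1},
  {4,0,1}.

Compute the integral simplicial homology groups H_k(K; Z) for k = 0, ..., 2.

We work with the vertex ordering 0 < 1 < 2 < 3 < 4 < 5 < 6 < 7 < 8. The simplices of K, each written with vertices in increasing order, are:

  0-simplices (9): [0], [1], [2], [3], [4], [5], [6], [7], [8]
  1-simplices (27): (27 of them)
  2-simplices (18): [0,1,4], [0,1,8], [0,3,5], [0,3,7], [0,4,5], [0,7,8], [1,3,6], [1,3,7], [1,4,7], [1,6,8], [2,3,5], [2,3,6], [2,4,6], [2,4,7], [2,5,8], [2,7,8], [4,5,6], [5,6,8]

giving chain groups C_0 ≅ Z^9, C_1 ≅ Z^27, C_2 ≅ Z^18.

The boundary map ∂_1: C_1 → C_0 maps an edge to its endpoints' difference, ∂[p,q] = q − p. For instance
  ∂[0,4] = [4] − [0].
The resulting 9×27 matrix has rank 8, and its Smith normal form has invariant factors (1,1,1,1,1,1,1,1).

The boundary map ∂_2: C_2 → C_1 sends each 2-simplex [p,q,r] to [q,r] − [p,r] + [p,q]. For instance
  ∂[0,1,4] = [1,4] − [0,4] + [0,1],
  ∂[0,1,8] = [1,8] − [0,8] + [0,1].
The resulting 27×18 matrix has rank 18, and its Smith normal form has invariant factors (1,1,1,1,1,1,1,1,1,1,1,1,1,1,1,1,1,2).

From H_k ≅ ker(∂_k) / im(∂_{k+1}) we obtain:

  H_0: rank C_0 − rank ∂_1 = 9 − 8 = 1, and the invariant factors of ∂_1 are all 1, so H_0 ≅ Z.
  H_1: rank ker ∂_1 − rank ∂_2 = (27 − 8) − 18 = 1, and ∂_2 has invariant factor 2 > 1, so H_1 ≅ Z × Z/2.
  H_2: rank ker ∂_2 − rank ∂_3 = (18 − 18) − 0 = 0, and there is no ∂_3, so H_2 ≅ 0.

As a check, the Euler characteristic is 9 − 27 + 18 = 0, which agrees with 1 − 1 + 0 = 0.
(K is a triangulation of the Klein bottle.)

H_0 ≅ Z,  H_1 ≅ Z × Z/2,  H_2 = 0.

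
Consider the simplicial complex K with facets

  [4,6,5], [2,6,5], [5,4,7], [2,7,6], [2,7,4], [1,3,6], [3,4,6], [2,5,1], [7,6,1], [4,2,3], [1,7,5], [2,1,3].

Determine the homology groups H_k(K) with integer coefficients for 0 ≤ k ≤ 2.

We work with the vertex ordering 1 < 2 < 3 < 4 < 5 < 6 < 7. The simplices of K, each written with vertices in increasing order, are:

  0-simplices (7): [1], [2], [3], [4], [5], [6], [7]
  1-simplices (18): [1,2], [1,3], [1,5], [1,6], [1,7], [2,3], [2,4], [2,5], [2,6], [2,7], [3,4], [3,6], [4,5], [4,6], [4,7], [5,6], [5,7], [6,7]
  2-simplices (12): [1,2,3], [1,2,5], [1,3,6], [1,5,7], [1,6,7], [2,3,4], [2,4,7], [2,5,6], [2,6,7], [3,4,6], [4,5,6], [4,5,7]

so the chain groups are C_0 ≅ Z^7, C_1 ≅ Z^18, C_2 ≅ Z^12.

Boundary ∂_1: C_1 → C_0 is given by ∂[p,q] = [q] − [p].
The resulting 7×18 matrix has rank 6, and its Smith normal form has invariant factors (1,1,1,1,1,1).

The boundary map ∂_2: C_2 → C_1 acts by ∂[p,q,r] = [q,r] − [p,r] + [p,q]. For instance
  ∂[2,6,7] = [6,7] − [2,7] + [2,6],
  ∂[2,4,7] = [4,7] − [2,7] + [2,4].
This gives a 18×12 integer matrix of rank 12; reducing to Smith normal form yields diagonal entries (1,1,1,1,1,1,1,1,1,1,1,2).

Reading off H_k = ker ∂_k / im ∂_{k+1}:

  H_0: rank C_0 − rank ∂_1 = 7 − 6 = 1, and the invariant factors of ∂_1 are all 1, so H_0 = Z.
  H_1: rank ker ∂_1 − rank ∂_2 = (18 − 6) − 12 = 0, and ∂_2 has invariant factor 2 > 1, so H_1 = Z/2Z.
  H_2: rank ker ∂_2 − rank ∂_3 = (12 − 12) − 0 = 0, and there is no ∂_3, so H_2 = 0.

H_0 = Z,  H_1 = Z/2Z,  H_2 = 0.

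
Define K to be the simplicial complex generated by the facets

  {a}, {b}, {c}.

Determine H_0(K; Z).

Take the total order a < b < c on the vertex set. Then K (dimension 0) consists of the simplices:

  0-simplices (3): a, b, c

Hence C_0 ≅ Z^3.

Reading off H_k = ker ∂_k / im ∂_{k+1}:

  H_0: rank C_0 − rank ∂_1 = 3 − 0 = 3, and there is no ∂_1, so H_0 = Z^3.

(K is a triangulation of a set of 3 points.)

H_0 ≅ Z^3.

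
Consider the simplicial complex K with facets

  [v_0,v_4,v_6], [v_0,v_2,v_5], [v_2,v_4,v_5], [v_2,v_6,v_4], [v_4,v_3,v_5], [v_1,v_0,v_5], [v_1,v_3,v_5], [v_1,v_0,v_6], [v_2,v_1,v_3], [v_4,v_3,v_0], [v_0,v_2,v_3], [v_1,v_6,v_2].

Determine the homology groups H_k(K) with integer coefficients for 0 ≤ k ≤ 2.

Fix the vertex order v_0 < v_1 < v_2 < v_3 < v_4 < v_5 < v_6 and write every simplex with vertices in increasing order. Then dim K = 2 and the simplices of K are:

  0-simplices (7): [v_0], [v_1], [v_2], [v_3], [v_4], [v_5], [v_6]
  1-simplices (18): (18 of them)
  2-simplices (12): (12 of them)

so the chain groups are C_0 ≅ Z^7, C_1 ≅ Z^18, C_2 ≅ Z^12.

The boundary map ∂_1: C_1 → C_0 sends each edge [p,q] (with p < q) to q − p.
As a 7×18 matrix over Z this has rank 6, with invariant factors (1,1,1,1,1,1).

Boundary ∂_2: C_2 → C_1 sends each 2-simplex [p,q,r] to [q,r] − [p,r] + [p,q]. For instance
  ∂[v_0,v_1,v_5] = [v_1,v_5] − [v_0,v_5] + [v_0,v_1],
  ∂[v_1,v_2,v_3] = [v_2,v_3] − [v_1,v_3] + [v_1,v_2].
As a 18×12 matrix over Z this has rank 12, with invariant factors (1,1,1,1,1,1,1,1,1,1,1,2).

Now H_k = ker ∂_k / im ∂_{k+1}, so:

  H_0: rank C_0 − rank ∂_1 = 7 − 6 = 1, and the invariant factors of ∂_1 are all 1, so H_0 ≅ Z.
  H_1: rank ker ∂_1 − rank ∂_2 = (18 − 6) − 12 = 0, and ∂_2 has invariant factor 2 > 1, so H_1 ≅ Z/2Z.
  H_2: rank ker ∂_2 − rank ∂_3 = (12 − 12) − 0 = 0, and there is no ∂_3, so H_2 ≅ 0.

H_0 ≅ Z,  H_1 ≅ Z/2Z,  H_2 = 0.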